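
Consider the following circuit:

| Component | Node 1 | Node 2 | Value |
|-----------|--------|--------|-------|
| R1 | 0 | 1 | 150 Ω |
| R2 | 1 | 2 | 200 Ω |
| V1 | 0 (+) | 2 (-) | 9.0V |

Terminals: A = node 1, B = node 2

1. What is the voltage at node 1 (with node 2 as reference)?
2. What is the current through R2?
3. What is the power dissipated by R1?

Nodal analysis, taking node 2 as the 0 V reference.
Source V1 fixes V_0 = 9 V.
KCL at each unknown node (sum of currents leaving = 0; resistances in Ω):
  Node 1: (V_1 - 9)/150 + (V_1 - 0)/200 = 0
Collecting terms: 0.01167 × V_1 = 0.06  =>  V_1 = 5.143 V
Part 1:
  Read off the nodal solution: V_1 = 5.143 V
Part 2:
  I_R2 = (V_1 - V_2)/R2 = (5.143 - 0)/200 = 0.02571 A
  Magnitude: I_R2 = 0.02571 A
Part 3:
  I_R1 = (V_0 - V_1)/R1 = (9 - 5.143)/150 = 0.02571 A
  P_R1 = I_R1² × R1 = (0.02571)² × 150 = 0.09918 W

Final answers:
1. V_1 = 5.143 V
2. I_R2 = 0.02571 A
3. P_R1 = 0.09918 W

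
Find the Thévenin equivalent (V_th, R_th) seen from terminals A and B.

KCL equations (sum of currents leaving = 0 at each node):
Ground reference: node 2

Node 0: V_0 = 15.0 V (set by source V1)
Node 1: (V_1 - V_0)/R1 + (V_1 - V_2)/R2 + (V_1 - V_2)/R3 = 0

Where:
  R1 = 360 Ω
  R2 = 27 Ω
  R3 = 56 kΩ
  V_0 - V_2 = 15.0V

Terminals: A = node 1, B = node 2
Step 1 — V_th is the open-circuit voltage V_A - V_B (nothing connected across the terminals).
Nodal analysis, taking node 2 as the 0 V reference.
Source V1 fixes V_0 = 15 V.
KCL at each unknown node (sum of currents leaving = 0; resistances in Ω):
  Node 1: (V_1 - 15)/360 + (V_1 - 0)/27 + (V_1 - 0)/56000 = 0
Collecting terms: 0.03983 × V_1 = 0.04167  =>  V_1 = 1.046 V
V_th = V_1 - V_2 = 1.046 - 0 = 1.046 V
Step 2 — R_th: zero the source — replace V1 by a short circuit (node 2 merges into node 0) — and find the resistance seen between A (node 1) and B (node 0).
Reduce the network between node 1 (A) and node 0 (B) by series/parallel combination:
  Rp1 = R1 ‖ R2 ‖ R3 (parallel, all between nodes 0 and 1) = 1/(1/360 + 1/27 + 1/56000) = 25.11 Ω
R_th = 25.11 Ω

Final answer: V_th = 1.046 V, R_th = 25.11 Ω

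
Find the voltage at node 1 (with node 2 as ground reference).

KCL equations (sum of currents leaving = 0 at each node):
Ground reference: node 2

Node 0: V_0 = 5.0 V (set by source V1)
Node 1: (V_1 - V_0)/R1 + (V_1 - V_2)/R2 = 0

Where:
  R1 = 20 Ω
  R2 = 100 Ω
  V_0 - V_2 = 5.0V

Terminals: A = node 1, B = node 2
Nodal analysis, taking node 2 as the 0 V reference.
Source V1 fixes V_0 = 5 V.
KCL at each unknown node (sum of currents leaving = 0; resistances in Ω):
  Node 1: (V_1 - 5)/20 + (V_1 - 0)/100 = 0
Collecting terms: 0.06 × V_1 = 0.25  =>  V_1 = 4.167 V
The requested potential is V_1 = 4.167 V.

Final answer: V_1 = 4.167 V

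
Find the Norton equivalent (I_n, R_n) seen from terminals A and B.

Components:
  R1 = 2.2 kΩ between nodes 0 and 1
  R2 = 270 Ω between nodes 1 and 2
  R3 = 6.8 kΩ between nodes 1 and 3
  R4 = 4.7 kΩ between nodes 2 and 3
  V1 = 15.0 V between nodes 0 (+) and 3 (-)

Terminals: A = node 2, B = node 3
Find the Thévenin equivalent first; then I_n = V_th/R_th and R_n = R_th.
Step 1 — V_th is the open-circuit voltage V_A - V_B (nothing connected across the terminals).
Nodal analysis, taking node 3 as the 0 V reference.
Source V1 fixes V_0 = 15 V.
KCL at each unknown node (sum of currents leaving = 0; resistances in Ω):
  Node 1: (V_1 - 15)/2200 + (V_1 - V_2)/270 + (V_1 - 0)/6800 = 0
  Node 2: (V_2 - V_1)/270 + (V_2 - 0)/4700 = 0
Collecting terms (coefficients in siemens):
  0.004305·V_1 - 0.003704·V_2 = 0.006818
  0.003916·V_2 - 0.003704·V_1 = 0
Determinant D = (0.004305)(0.003916) - (-0.003704)(-0.003704) = 0.000003144
V_1 = [(0.006818)(0.003916) - (-0.003704)(0)]/D = 8.493 V
V_2 = [(0.004305)(0) - (0.006818)(-0.003704)]/D = 8.031 V
V_th = V_2 - V_3 = 8.031 - 0 = 8.031 V
Step 2 — R_th: zero the source — replace V1 by a short circuit (node 3 merges into node 0) — and find the resistance seen between A (node 2) and B (node 0).
Reduce the network between node 2 (A) and node 0 (B) by series/parallel combination:
  Rp1 = R1 ‖ R3 (parallel, both between nodes 0 and 1) = 1/(1/2200 + 1/6800) = 1662 Ω
  Rs1 = R2 + Rp1 (series, joined only at node 1) = 270 + 1662 = 1932 Ω
  Rp2 = R4 ‖ Rs1 (parallel, both between nodes 0 and 2) = 1/(1/4700 + 1/1932) = 1369 Ω
R_th = 1.369 kΩ
I_n = V_th/R_th = 8.031/1369 = 0.005865 A, and R_n = R_th = 1.369 kΩ

Final answer: I_n = 0.005865 A, R_n = 1.369 kΩ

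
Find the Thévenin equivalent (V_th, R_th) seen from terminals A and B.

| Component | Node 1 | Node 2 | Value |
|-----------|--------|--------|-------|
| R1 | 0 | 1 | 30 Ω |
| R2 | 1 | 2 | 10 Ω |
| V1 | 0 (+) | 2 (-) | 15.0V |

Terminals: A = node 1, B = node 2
Step 1 — V_th is the open-circuit voltage V_A - V_B (nothing connected across the terminals).
Nodal analysis, taking node 2 as the 0 V reference.
Source V1 fixes V_0 = 15 V.
KCL at each unknown node (sum of currents leaving = 0; resistances in Ω):
  Node 1: (V_1 - 15)/30 + (V_1 - 0)/10 = 0
Collecting terms: 0.1333 × V_1 = 0.5  =>  V_1 = 3.75 V
V_th = V_1 - V_2 = 3.75 - 0 = 3.75 V
Step 2 — R_th: zero the source — replace V1 by a short circuit (node 2 merges into node 0) — and find the resistance seen between A (node 1) and B (node 0).
Reduce the network between node 1 (A) and node 0 (B) by series/parallel combination:
  Rp1 = R1 ‖ R2 (parallel, both between nodes 0 and 1) = 1/(1/30 + 1/10) = 7.5 Ω
R_th = 7.5 Ω

Final answer: V_th = 3.75 V, R_th = 7.5 Ω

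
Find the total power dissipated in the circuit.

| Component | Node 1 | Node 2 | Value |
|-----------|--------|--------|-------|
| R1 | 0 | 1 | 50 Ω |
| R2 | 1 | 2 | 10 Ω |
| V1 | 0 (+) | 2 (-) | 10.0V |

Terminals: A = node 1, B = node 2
Nodal analysis, taking node 2 as the 0 V reference.
Source V1 fixes V_0 = 10 V.
KCL at each unknown node (sum of currents leaving = 0; resistances in Ω):
  Node 1: (V_1 - 10)/50 + (V_1 - 0)/10 = 0
Collecting terms: 0.12 × V_1 = 0.2  =>  V_1 = 1.667 V
Power in each resistor, P = (ΔV)²/R:
  P_R1 = (10 - 1.667)²/50 = 1.389 W
  P_R2 = (1.667 - 0)²/10 = 0.2778 W
P_total = P_R1 + P_R2 = 1.667 W

Final answer: 1.667 W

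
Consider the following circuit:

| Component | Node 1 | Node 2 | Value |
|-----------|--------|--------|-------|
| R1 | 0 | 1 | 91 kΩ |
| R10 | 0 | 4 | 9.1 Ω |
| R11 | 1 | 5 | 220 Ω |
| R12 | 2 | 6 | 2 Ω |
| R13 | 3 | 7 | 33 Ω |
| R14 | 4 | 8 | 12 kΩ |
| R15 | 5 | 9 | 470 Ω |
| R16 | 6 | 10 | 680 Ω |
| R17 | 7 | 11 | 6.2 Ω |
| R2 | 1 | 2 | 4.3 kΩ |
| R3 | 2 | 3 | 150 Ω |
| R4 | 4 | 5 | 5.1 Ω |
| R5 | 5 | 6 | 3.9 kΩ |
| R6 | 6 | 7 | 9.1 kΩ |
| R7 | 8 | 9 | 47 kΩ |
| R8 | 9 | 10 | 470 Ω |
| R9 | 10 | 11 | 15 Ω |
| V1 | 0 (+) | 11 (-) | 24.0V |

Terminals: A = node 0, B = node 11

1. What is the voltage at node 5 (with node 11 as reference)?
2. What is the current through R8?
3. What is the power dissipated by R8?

Nodal analysis, taking node 11 as the 0 V reference.
Source V1 fixes V_0 = 24 V.
KCL at each unknown node (sum of currents leaving = 0; resistances in Ω):
  Node 1: (V_1 - 24)/91000 + (V_1 - V_2)/4300 + (V_1 - V_5)/220 = 0
  Node 2: (V_2 - V_1)/4300 + (V_2 - V_3)/150 + (V_2 - V_6)/2 = 0
  Node 3: (V_3 - V_2)/150 + (V_3 - V_7)/33 = 0
  Node 4: (V_4 - V_5)/5.1 + (V_4 - 24)/9.1 + (V_4 - V_8)/12000 = 0
  Node 5: (V_5 - V_4)/5.1 + (V_5 - V_6)/3900 + (V_5 - V_1)/220 + (V_5 - V_9)/470 = 0
  Node 6: (V_6 - V_5)/3900 + (V_6 - V_7)/9100 + (V_6 - V_2)/2 + (V_6 - V_10)/680 = 0
  Node 7: (V_7 - V_6)/9100 + (V_7 - V_3)/33 + (V_7 - 0)/6.2 = 0
  Node 8: (V_8 - V_9)/47000 + (V_8 - V_4)/12000 = 0
  Node 9: (V_9 - V_8)/47000 + (V_9 - V_10)/470 + (V_9 - V_5)/470 = 0
  Node 10: (V_10 - V_9)/470 + (V_10 - 0)/15 + (V_10 - V_6)/680 = 0
Collecting terms (coefficients in siemens):
  0.004789·V_1 - 0.0002326·V_2 - 0.004545·V_5 = 0.0002637
  0.5069·V_2 - 0.0002326·V_1 - 0.006667·V_3 - 0.5·V_6 = 0
  0.03697·V_3 - 0.006667·V_2 - 0.0303·V_7 = 0
  0.3061·V_4 - 0.1961·V_5 - 0.00008333·V_8 = 2.637
  0.203·V_5 - 0.004545·V_1 - 0.1961·V_4 - 0.0002564·V_6 - 0.002128·V_9 = 0
  0.5018·V_6 - 0.5·V_2 - 0.0002564·V_5 - 0.0001099·V_7 - 0.001471·V_10 = 0
  0.1917·V_7 - 0.0303·V_3 - 0.0001099·V_6 = 0
  0.0001046·V_8 - 0.00008333·V_4 - 0.00002128·V_9 = 0
  0.004277·V_9 - 0.002128·V_5 - 0.00002128·V_8 - 0.002128·V_10 = 0
  0.07026·V_10 - 0.001471·V_6 - 0.002128·V_9 = 0
Solving these 10 simultaneous equations (Gaussian elimination) gives:
  V_1 = 22.44 V, V_2 = 1.608 V, V_3 = 0.334 V, V_4 = 23.68 V
  V_5 = 23.5 V, V_6 = 1.615 V, V_7 = 0.05372 V, V_8 = 21.3 V
  V_9 = 12 V, V_10 = 0.3971 V
Part 1:
  Read off the nodal solution: V_5 = 23.5 V
Part 2:
  I_R8 = (V_9 - V_10)/R8 = (12 - 0.3971)/470 = 0.02468 A
  Magnitude: I_R8 = 0.02468 A
Part 3:
  I_R8 = (V_9 - V_10)/R8 = (12 - 0.3971)/470 = 0.02468 A
  P_R8 = I_R8² × R8 = (0.02468)² × 470 = 0.2863 W

Final answers:
1. V_5 = 23.5 V
2. I_R8 = 0.02468 A
3. P_R8 = 0.2863 W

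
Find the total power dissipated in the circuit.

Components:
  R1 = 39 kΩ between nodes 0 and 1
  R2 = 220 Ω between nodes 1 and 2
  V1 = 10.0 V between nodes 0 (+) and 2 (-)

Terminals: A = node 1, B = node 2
Nodal analysis, taking node 2 as the 0 V reference.
Source V1 fixes V_0 = 10 V.
KCL at each unknown node (sum of currents leaving = 0; resistances in Ω):
  Node 1: (V_1 - 10)/39000 + (V_1 - 0)/220 = 0
Collecting terms: 0.004571 × V_1 = 0.0002564  =>  V_1 = 0.05609 V
Power in each resistor, P = (ΔV)²/R:
  P_R1 = (10 - 0.05609)²/39000 = 0.002535 W
  P_R2 = (0.05609 - 0)²/220 = 0.0000143 W
P_total = P_R1 + P_R2 = 0.00255 W

Final answer: 0.00255 W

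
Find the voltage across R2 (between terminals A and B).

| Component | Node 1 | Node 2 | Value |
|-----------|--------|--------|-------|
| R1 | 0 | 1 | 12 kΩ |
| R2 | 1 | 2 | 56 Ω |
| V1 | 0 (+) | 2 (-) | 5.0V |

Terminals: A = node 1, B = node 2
R1 and R2 are in series across V1 (node 0 → node 1 → node 2), and the output A–B is taken across R2, so this is a voltage divider.
Series current: I = V1/(R1 + R2) = 5/(12000 + 56) = 5/12060 = 0.0004147 A
V_R2 = I × R2 = V1 × R2/(R1 + R2) = 5 × 56/12060 = 0.02322 V

Final answer: 0.02322 V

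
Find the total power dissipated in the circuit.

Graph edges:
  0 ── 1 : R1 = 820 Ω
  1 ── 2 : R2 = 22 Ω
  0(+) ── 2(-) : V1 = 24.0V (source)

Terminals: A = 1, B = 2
Nodal analysis, taking node 2 as the 0 V reference.
Source V1 fixes V_0 = 24 V.
KCL at each unknown node (sum of currents leaving = 0; resistances in Ω):
  Node 1: (V_1 - 24)/820 + (V_1 - 0)/22 = 0
Collecting terms: 0.04667 × V_1 = 0.02927  =>  V_1 = 0.6271 V
Power in each resistor, P = (ΔV)²/R:
  P_R1 = (24 - 0.6271)²/820 = 0.6662 W
  P_R2 = (0.6271 - 0)²/22 = 0.01787 W
P_total = P_R1 + P_R2 = 0.6841 W

Final answer: 0.6841 W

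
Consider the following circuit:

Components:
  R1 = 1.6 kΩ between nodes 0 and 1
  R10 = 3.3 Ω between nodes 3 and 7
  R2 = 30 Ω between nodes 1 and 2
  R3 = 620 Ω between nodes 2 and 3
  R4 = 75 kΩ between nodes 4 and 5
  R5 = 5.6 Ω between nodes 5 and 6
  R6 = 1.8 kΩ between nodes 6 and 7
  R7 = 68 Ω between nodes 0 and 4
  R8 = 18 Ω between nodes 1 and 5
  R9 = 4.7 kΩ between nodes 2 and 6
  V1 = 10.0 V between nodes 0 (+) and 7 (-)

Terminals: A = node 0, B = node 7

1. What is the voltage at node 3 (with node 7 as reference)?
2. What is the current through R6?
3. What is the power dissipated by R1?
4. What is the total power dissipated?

Nodal analysis, taking node 7 as the 0 V reference.
Source V1 fixes V_0 = 10 V.
KCL at each unknown node (sum of currents leaving = 0; resistances in Ω):
  Node 1: (V_1 - 10)/1600 + (V_1 - V_2)/30 + (V_1 - V_5)/18 = 0
  Node 2: (V_2 - V_1)/30 + (V_2 - V_3)/620 + (V_2 - V_6)/4700 = 0
  Node 3: (V_3 - V_2)/620 + (V_3 - 0)/3.3 = 0
  Node 4: (V_4 - V_5)/75000 + (V_4 - 10)/68 = 0
  Node 5: (V_5 - V_4)/75000 + (V_5 - V_6)/5.6 + (V_5 - V_1)/18 = 0
  Node 6: (V_6 - V_5)/5.6 + (V_6 - 0)/1800 + (V_6 - V_2)/4700 = 0
Collecting terms (coefficients in siemens):
  0.08951·V_1 - 0.03333·V_2 - 0.05556·V_5 = 0.00625
  0.03516·V_2 - 0.03333·V_1 - 0.001613·V_3 - 0.0002128·V_6 = 0
  0.3046·V_3 - 0.001613·V_2 = 0
  0.01472·V_4 - 0.00001333·V_5 = 0.1471
  0.2341·V_5 - 0.05556·V_1 - 0.00001333·V_4 - 0.1786·V_6 = 0
  0.1793·V_6 - 0.0002128·V_2 - 0.1786·V_5 = 0
Solving these 6 simultaneous equations (Gaussian elimination) gives:
  V_1 = 2.349 V, V_2 = 2.241 V, V_3 = 0.01187 V, V_4 = 9.993 V
  V_5 = 2.327 V, V_6 = 2.32 V
Part 1:
  Read off the nodal solution: V_3 = 0.01187 V
Part 2:
  I_R6 = (V_6 - V_7)/R6 = (2.32 - 0)/1800 = 0.001289 A
  Magnitude: I_R6 = 0.001289 A
Part 3:
  I_R1 = (V_0 - V_1)/R1 = (10 - 2.349)/1600 = 0.004782 A
  P_R1 = I_R1² × R1 = (0.004782)² × 1600 = 0.03659 W
Part 4:
  Power in each resistor, P = (ΔV)²/R:
    P_R1 = (10 - 2.349)²/1600 = 0.03659 W
    P_R2 = (2.349 - 2.241)²/30 = 0.0003843 W
    P_R3 = (2.241 - 0.01187)²/620 = 0.008016 W
    P_R4 = (9.993 - 2.327)²/75000 = 0.0007836 W
    P_R5 = (2.327 - 2.32)²/5.6 = 0.000009542 W
    P_R6 = (2.32 - 0)²/1800 = 0.002989 W
    P_R7 = (10 - 9.993)²/68 = 0.0000007105 W
    P_R8 = (2.349 - 2.327)²/18 = 0.00002606 W
    P_R9 = (2.241 - 2.32)²/4700 = 0.000001308 W
    P_R10 = (0.01187 - 0)²/3.3 = 0.00004267 W
  P_total = P_R1 + P_R2 + P_R3 + P_R4 + P_R5 + P_R6 + P_R7 + P_R8 + P_R9 + P_R10 = 0.04884 W

Final answers:
1. V_3 = 0.01187 V
2. I_R6 = 0.001289 A
3. P_R1 = 0.03659 W
4. P_total = 0.04884 W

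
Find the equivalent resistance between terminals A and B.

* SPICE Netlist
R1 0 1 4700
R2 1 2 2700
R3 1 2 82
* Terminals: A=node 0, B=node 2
Reduce the network between node 0 (A) and node 2 (B) by series/parallel combination:
  Rp1 = R2 ‖ R3 (parallel, both between nodes 1 and 2) = 1/(1/2700 + 1/82) = 79.58 Ω
  Rs1 = R1 + Rp1 (series, joined only at node 1) = 4700 + 79.58 = 4780 Ω
R_eq = 4.78 kΩ

Final answer: 4.78 kΩ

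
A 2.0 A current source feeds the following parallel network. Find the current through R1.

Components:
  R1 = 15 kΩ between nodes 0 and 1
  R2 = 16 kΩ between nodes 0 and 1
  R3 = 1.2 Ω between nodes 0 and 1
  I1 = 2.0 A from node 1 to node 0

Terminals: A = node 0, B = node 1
All resistors sit directly between nodes 0 and 1, so they are in parallel and share one voltage V; the full source current 2 A splits among them.
1/R_par = 1/15000 + 1/16000 + 1/1.2 = 0.8335 S  =>  R_par = 1.2 Ω
V = I × R_par = 2 × 1.2 = 2.4 V
I_R1 = V/R1 = 2.4/15000 = 0.00016 A

Final answer: 0.00016 A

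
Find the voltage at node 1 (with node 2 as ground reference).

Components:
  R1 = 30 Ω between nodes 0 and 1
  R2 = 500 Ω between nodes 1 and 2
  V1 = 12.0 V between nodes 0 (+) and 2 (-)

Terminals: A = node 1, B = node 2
Nodal analysis, taking node 2 as the 0 V reference.
Source V1 fixes V_0 = 12 V.
KCL at each unknown node (sum of currents leaving = 0; resistances in Ω):
  Node 1: (V_1 - 12)/30 + (V_1 - 0)/500 = 0
Collecting terms: 0.03533 × V_1 = 0.4  =>  V_1 = 11.32 V
The requested potential is V_1 = 11.32 V.

Final answer: V_1 = 11.32 V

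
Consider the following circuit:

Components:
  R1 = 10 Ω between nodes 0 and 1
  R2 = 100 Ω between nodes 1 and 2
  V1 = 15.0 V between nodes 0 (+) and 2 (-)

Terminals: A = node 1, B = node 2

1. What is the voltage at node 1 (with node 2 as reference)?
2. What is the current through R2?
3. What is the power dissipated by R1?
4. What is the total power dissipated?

Nodal analysis, taking node 2 as the 0 V reference.
Source V1 fixes V_0 = 15 V.
KCL at each unknown node (sum of currents leaving = 0; resistances in Ω):
  Node 1: (V_1 - 15)/10 + (V_1 - 0)/100 = 0
Collecting terms: 0.11 × V_1 = 1.5  =>  V_1 = 13.64 V
Part 1:
  Read off the nodal solution: V_1 = 13.64 V
Part 2:
  I_R2 = (V_1 - V_2)/R2 = (13.64 - 0)/100 = 0.1364 A
  Magnitude: I_R2 = 0.1364 A
Part 3:
  I_R1 = (V_0 - V_1)/R1 = (15 - 13.64)/10 = 0.1364 A
  P_R1 = I_R1² × R1 = (0.1364)² × 10 = 0.186 W
Part 4:
  Power in each resistor, P = (ΔV)²/R:
    P_R1 = (15 - 13.64)²/10 = 0.186 W
    P_R2 = (13.64 - 0)²/100 = 1.86 W
  P_total = P_R1 + P_R2 = 2.045 W

Final answers:
1. V_1 = 13.64 V
2. I_R2 = 0.1364 A
3. P_R1 = 0.186 W
4. P_total = 2.045 W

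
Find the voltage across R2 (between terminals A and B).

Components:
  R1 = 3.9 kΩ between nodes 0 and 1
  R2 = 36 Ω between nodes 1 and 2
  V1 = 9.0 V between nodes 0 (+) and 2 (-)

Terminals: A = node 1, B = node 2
R1 and R2 are in series across V1 (node 0 → node 1 → node 2), and the output A–B is taken across R2, so this is a voltage divider.
Series current: I = V1/(R1 + R2) = 9/(3900 + 36) = 9/3936 = 0.002287 A
V_R2 = I × R2 = V1 × R2/(R1 + R2) = 9 × 36/3936 = 0.08232 V

Final answer: 0.08232 V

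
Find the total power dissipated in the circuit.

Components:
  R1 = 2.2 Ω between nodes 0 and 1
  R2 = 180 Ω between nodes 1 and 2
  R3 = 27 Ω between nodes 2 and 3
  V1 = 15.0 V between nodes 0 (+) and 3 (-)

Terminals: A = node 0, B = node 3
Nodal analysis, taking node 3 as the 0 V reference.
Source V1 fixes V_0 = 15 V.
KCL at each unknown node (sum of currents leaving = 0; resistances in Ω):
  Node 1: (V_1 - 15)/2.2 + (V_1 - V_2)/180 = 0
  Node 2: (V_2 - V_1)/180 + (V_2 - 0)/27 = 0
Collecting terms (coefficients in siemens):
  0.4601·V_1 - 0.005556·V_2 = 6.818
  0.04259·V_2 - 0.005556·V_1 = 0
Determinant D = (0.4601)(0.04259) - (-0.005556)(-0.005556) = 0.01957
V_1 = [(6.818)(0.04259) - (-0.005556)(0)]/D = 14.84 V
V_2 = [(0.4601)(0) - (6.818)(-0.005556)]/D = 1.936 V
Power in each resistor, P = (ΔV)²/R:
  P_R1 = (15 - 14.84)²/2.2 = 0.01131 W
  P_R2 = (14.84 - 1.936)²/180 = 0.9254 W
  P_R3 = (1.936 - 0)²/27 = 0.1388 W
P_total = P_R1 + P_R2 + P_R3 = 1.076 W

Final answer: 1.076 W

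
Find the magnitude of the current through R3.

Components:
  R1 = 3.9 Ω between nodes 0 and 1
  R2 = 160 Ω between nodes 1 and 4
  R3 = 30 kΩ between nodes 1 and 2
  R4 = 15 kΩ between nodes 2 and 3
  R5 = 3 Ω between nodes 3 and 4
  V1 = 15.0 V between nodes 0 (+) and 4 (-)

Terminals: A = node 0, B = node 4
Nodal analysis, taking node 4 as the 0 V reference.
Source V1 fixes V_0 = 15 V.
KCL at each unknown node (sum of currents leaving = 0; resistances in Ω):
  Node 1: (V_1 - 15)/3.9 + (V_1 - 0)/160 + (V_1 - V_2)/30000 = 0
  Node 2: (V_2 - V_1)/30000 + (V_2 - V_3)/15000 = 0
  Node 3: (V_3 - V_2)/15000 + (V_3 - 0)/3 = 0
Collecting terms (coefficients in siemens):
  0.2627·V_1 - 0.00003333·V_2 = 3.846
  0.0001·V_2 - 0.00003333·V_1 - 0.00006667·V_3 = 0
  0.3334·V_3 - 0.00006667·V_2 = 0
Solving these 3 simultaneous equations (Gaussian elimination) gives:
  V_1 = 14.64 V, V_2 = 4.881 V, V_3 = 0.0009761 V
I_R3 = (V_1 - V_2)/R3 = (14.64 - 4.881)/30000 = 0.0003254 A
|I_R3| = 0.0003254 A

Final answer: |I_R3| = 0.0003254 A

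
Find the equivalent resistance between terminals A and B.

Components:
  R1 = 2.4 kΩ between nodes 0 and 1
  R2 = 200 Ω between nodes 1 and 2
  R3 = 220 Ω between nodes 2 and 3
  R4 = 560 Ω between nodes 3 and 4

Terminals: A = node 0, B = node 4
Reduce the network between node 0 (A) and node 4 (B) by series/parallel combination:
  Rs1 = R1 + R2 (series, joined only at node 1) = 2400 + 200 = 2600 Ω
  Rs2 = R3 + Rs1 (series, joined only at node 2) = 220 + 2600 = 2820 Ω
  Rs3 = R4 + Rs2 (series, joined only at node 3) = 560 + 2820 = 3380 Ω
R_eq = 3.38 kΩ

Final answer: 3.38 kΩ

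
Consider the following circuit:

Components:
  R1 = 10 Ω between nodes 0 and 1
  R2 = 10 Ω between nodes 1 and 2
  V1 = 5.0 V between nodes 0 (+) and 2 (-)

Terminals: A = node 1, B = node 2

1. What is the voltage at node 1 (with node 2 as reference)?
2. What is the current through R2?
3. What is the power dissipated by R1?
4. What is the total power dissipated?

Nodal analysis, taking node 2 as the 0 V reference.
Source V1 fixes V_0 = 5 V.
KCL at each unknown node (sum of currents leaving = 0; resistances in Ω):
  Node 1: (V_1 - 5)/10 + (V_1 - 0)/10 = 0
Collecting terms: 0.2 × V_1 = 0.5  =>  V_1 = 2.5 V
Part 1:
  Read off the nodal solution: V_1 = 2.5 V
Part 2:
  I_R2 = (V_1 - V_2)/R2 = (2.5 - 0)/10 = 0.25 A
  Magnitude: I_R2 = 0.25 A
Part 3:
  I_R1 = (V_0 - V_1)/R1 = (5 - 2.5)/10 = 0.25 A
  P_R1 = I_R1² × R1 = (0.25)² × 10 = 0.625 W
Part 4:
  Power in each resistor, P = (ΔV)²/R:
    P_R1 = (5 - 2.5)²/10 = 0.625 W
    P_R2 = (2.5 - 0)²/10 = 0.625 W
  P_total = P_R1 + P_R2 = 1.25 W

Final answers:
1. V_1 = 2.5 V
2. I_R2 = 0.25 A
3. P_R1 = 0.625 W
4. P_total = 1.25 W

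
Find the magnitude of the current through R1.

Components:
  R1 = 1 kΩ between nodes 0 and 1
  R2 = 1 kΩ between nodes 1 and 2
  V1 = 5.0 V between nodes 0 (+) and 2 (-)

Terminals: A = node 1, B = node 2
Nodal analysis, taking node 2 as the 0 V reference.
Source V1 fixes V_0 = 5 V.
KCL at each unknown node (sum of currents leaving = 0; resistances in Ω):
  Node 1: (V_1 - 5)/1000 + (V_1 - 0)/1000 = 0
Collecting terms: 0.002 × V_1 = 0.005  =>  V_1 = 2.5 V
I_R1 = (V_0 - V_1)/R1 = (5 - 2.5)/1000 = 0.0025 A
|I_R1| = 0.0025 A

Final answer: |I_R1| = 0.0025 A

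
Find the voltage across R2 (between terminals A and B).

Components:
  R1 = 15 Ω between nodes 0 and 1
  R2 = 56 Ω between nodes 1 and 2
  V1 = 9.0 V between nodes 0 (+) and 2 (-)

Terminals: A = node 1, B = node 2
R1 and R2 are in series across V1 (node 0 → node 1 → node 2), and the output A–B is taken across R2, so this is a voltage divider.
Series current: I = V1/(R1 + R2) = 9/(15 + 56) = 9/71 = 0.1268 A
V_R2 = I × R2 = V1 × R2/(R1 + R2) = 9 × 56/71 = 7.099 V

Final answer: 7.099 V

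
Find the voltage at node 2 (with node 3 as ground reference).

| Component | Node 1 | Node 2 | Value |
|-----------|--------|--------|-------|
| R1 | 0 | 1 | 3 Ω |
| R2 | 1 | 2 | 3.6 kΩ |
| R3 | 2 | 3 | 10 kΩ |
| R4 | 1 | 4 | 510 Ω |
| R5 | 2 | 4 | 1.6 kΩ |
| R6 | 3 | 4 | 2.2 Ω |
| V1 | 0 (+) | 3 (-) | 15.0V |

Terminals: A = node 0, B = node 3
Nodal analysis, taking node 3 as the 0 V reference.
Source V1 fixes V_0 = 15 V.
KCL at each unknown node (sum of currents leaving = 0; resistances in Ω):
  Node 1: (V_1 - 15)/3 + (V_1 - V_2)/3600 + (V_1 - V_4)/510 = 0
  Node 2: (V_2 - V_1)/3600 + (V_2 - 0)/10000 + (V_2 - V_4)/1600 = 0
  Node 4: (V_4 - V_1)/510 + (V_4 - V_2)/1600 + (V_4 - 0)/2.2 = 0
Collecting terms (coefficients in siemens):
  0.3356·V_1 - 0.0002778·V_2 - 0.001961·V_4 = 5
  0.001003·V_2 - 0.0002778·V_1 - 0.000625·V_4 = 0
  0.4571·V_4 - 0.001961·V_1 - 0.000625·V_2 = 0
Solving these 3 simultaneous equations (Gaussian elimination) gives:
  V_1 = 14.9 V, V_2 = 4.172 V, V_4 = 0.06963 V
The requested potential is V_2 = 4.172 V.

Final answer: V_2 = 4.172 V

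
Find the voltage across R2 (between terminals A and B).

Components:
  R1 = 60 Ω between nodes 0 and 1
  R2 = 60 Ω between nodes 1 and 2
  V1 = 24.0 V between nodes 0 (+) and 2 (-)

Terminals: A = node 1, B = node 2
R1 and R2 are in series across V1 (node 0 → node 1 → node 2), and the output A–B is taken across R2, so this is a voltage divider.
Series current: I = V1/(R1 + R2) = 24/(60 + 60) = 24/120 = 0.2 A
V_R2 = I × R2 = V1 × R2/(R1 + R2) = 24 × 60/120 = 12 V

Final answer: 12 V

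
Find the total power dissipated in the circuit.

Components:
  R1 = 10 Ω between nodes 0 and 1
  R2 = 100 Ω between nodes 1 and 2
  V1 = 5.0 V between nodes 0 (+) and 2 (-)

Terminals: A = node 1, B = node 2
Nodal analysis, taking node 2 as the 0 V reference.
Source V1 fixes V_0 = 5 V.
KCL at each unknown node (sum of currents leaving = 0; resistances in Ω):
  Node 1: (V_1 - 5)/10 + (V_1 - 0)/100 = 0
Collecting terms: 0.11 × V_1 = 0.5  =>  V_1 = 4.545 V
Power in each resistor, P = (ΔV)²/R:
  P_R1 = (5 - 4.545)²/10 = 0.02066 W
  P_R2 = (4.545 - 0)²/100 = 0.2066 W
P_total = P_R1 + P_R2 = 0.2273 W

Final answer: 0.2273 W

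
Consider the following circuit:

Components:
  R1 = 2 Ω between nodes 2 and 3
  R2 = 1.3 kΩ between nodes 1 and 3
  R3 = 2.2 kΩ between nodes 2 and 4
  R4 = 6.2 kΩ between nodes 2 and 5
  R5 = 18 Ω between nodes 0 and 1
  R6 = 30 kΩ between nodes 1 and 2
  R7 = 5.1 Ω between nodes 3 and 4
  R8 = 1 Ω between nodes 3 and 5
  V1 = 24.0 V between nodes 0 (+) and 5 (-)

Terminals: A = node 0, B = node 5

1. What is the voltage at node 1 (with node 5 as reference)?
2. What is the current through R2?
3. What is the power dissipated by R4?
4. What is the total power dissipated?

Nodal analysis, taking node 5 as the 0 V reference.
Source V1 fixes V_0 = 24 V.
KCL at each unknown node (sum of currents leaving = 0; resistances in Ω):
  Node 1: (V_1 - V_3)/1300 + (V_1 - 24)/18 + (V_1 - V_2)/30000 = 0
  Node 2: (V_2 - V_3)/2 + (V_2 - V_4)/2200 + (V_2 - 0)/6200 + (V_2 - V_1)/30000 = 0
  Node 3: (V_3 - V_2)/2 + (V_3 - V_1)/1300 + (V_3 - V_4)/5.1 + (V_3 - 0)/1 = 0
  Node 4: (V_4 - V_2)/2200 + (V_4 - V_3)/5.1 = 0
Collecting terms (coefficients in siemens):
  0.05636·V_1 - 0.00003333·V_2 - 0.0007692·V_3 = 1.333
  0.5006·V_2 - 0.00003333·V_1 - 0.5·V_3 - 0.0004545·V_4 = 0
  1.697·V_3 - 0.0007692·V_1 - 0.5·V_2 - 0.1961·V_4 = 0
  0.1965·V_4 - 0.0004545·V_2 - 0.1961·V_3 = 0
Solving these 4 simultaneous equations (Gaussian elimination) gives:
  V_1 = 23.66 V, V_2 = 0.02054 V, V_3 = 0.01897 V, V_4 = 0.01897 V
Part 1:
  Read off the nodal solution: V_1 = 23.66 V
Part 2:
  I_R2 = (V_1 - V_3)/R2 = (23.66 - 0.01897)/1300 = 0.01818 A
  Magnitude: I_R2 = 0.01818 A
Part 3:
  I_R4 = (V_2 - V_5)/R4 = (0.02054 - 0)/6200 = 0.000003312 A
  P_R4 = I_R4² × R4 = (0.000003312)² × 6200 = 0.00000006803 W
Part 4:
  Power in each resistor, P = (ΔV)²/R:
    P_R1 = (0.02054 - 0.01897)²/2 = 0.000001229 W
    P_R2 = (23.66 - 0.01897)²/1300 = 0.4299 W
    P_R3 = (0.02054 - 0.01897)²/2200 = 0.000000001112 W
    P_R4 = (0.02054 - 0)²/6200 = 0.00000006803 W
    P_R5 = (24 - 23.66)²/18 = 0.006479 W
    P_R6 = (23.66 - 0.02054)²/30000 = 0.01863 W
    P_R7 = (0.01897 - 0.01897)²/5.1 = 0.000000000002578 W
    P_R8 = (0.01897 - 0)²/1 = 0.0003598 W
  P_total = P_R1 + P_R2 + P_R3 + P_R4 + P_R5 + P_R6 + P_R7 + P_R8 = 0.4553 W

Final answers:
1. V_1 = 23.66 V
2. I_R2 = 0.01818 A
3. P_R4 = 6.803e-08 W
4. P_total = 0.4553 W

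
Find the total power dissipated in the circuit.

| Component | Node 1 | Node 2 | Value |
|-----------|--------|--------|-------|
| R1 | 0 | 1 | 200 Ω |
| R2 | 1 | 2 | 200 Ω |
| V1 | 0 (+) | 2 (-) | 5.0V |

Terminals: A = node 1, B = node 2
Nodal analysis, taking node 2 as the 0 V reference.
Source V1 fixes V_0 = 5 V.
KCL at each unknown node (sum of currents leaving = 0; resistances in Ω):
  Node 1: (V_1 - 5)/200 + (V_1 - 0)/200 = 0
Collecting terms: 0.01 × V_1 = 0.025  =>  V_1 = 2.5 V
Power in each resistor, P = (ΔV)²/R:
  P_R1 = (5 - 2.5)²/200 = 0.03125 W
  P_R2 = (2.5 - 0)²/200 = 0.03125 W
P_total = P_R1 + P_R2 = 0.0625 W

Final answer: 0.0625 W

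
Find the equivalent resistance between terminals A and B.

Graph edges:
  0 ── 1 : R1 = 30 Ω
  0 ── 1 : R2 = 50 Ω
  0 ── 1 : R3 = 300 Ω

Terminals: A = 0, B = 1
Reduce the network between node 0 (A) and node 1 (B) by series/parallel combination:
  Rp1 = R1 ‖ R2 ‖ R3 (parallel, all between nodes 0 and 1) = 1/(1/30 + 1/50 + 1/300) = 17.65 Ω
R_eq = 17.65 Ω

Final answer: 17.65 Ω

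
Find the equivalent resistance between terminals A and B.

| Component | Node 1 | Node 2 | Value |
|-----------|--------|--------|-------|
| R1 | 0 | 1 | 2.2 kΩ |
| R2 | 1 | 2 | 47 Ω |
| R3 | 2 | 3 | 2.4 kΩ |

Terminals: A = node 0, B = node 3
Reduce the network between node 0 (A) and node 3 (B) by series/parallel combination:
  Rs1 = R1 + R2 (series, joined only at node 1) = 2200 + 47 = 2247 Ω
  Rs2 = R3 + Rs1 (series, joined only at node 2) = 2400 + 2247 = 4647 Ω
R_eq = 4.647 kΩ

Final answer: 4.647 kΩ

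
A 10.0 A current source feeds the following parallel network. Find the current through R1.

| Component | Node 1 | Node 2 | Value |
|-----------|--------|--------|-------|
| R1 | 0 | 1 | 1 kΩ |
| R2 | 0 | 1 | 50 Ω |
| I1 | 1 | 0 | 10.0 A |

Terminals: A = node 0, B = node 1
All resistors sit directly between nodes 0 and 1, so they are in parallel and share one voltage V; the full source current 10 A splits among them.
1/R_par = 1/1000 + 1/50 = 0.021 S  =>  R_par = 47.62 Ω
V = I × R_par = 10 × 47.62 = 476.2 V
I_R1 = V/R1 = 476.2/1000 = 0.4762 A

Final answer: 0.4762 A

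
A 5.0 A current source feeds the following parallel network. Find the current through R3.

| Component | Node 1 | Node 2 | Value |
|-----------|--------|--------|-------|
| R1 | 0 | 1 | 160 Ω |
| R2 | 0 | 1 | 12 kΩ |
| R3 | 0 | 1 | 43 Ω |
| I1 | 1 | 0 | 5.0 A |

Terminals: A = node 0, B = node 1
All resistors sit directly between nodes 0 and 1, so they are in parallel and share one voltage V; the full source current 5 A splits among them.
1/R_par = 1/160 + 1/12000 + 1/43 = 0.02959 S  =>  R_par = 33.8 Ω
V = I × R_par = 5 × 33.8 = 169 V
I_R3 = V/R3 = 169/43 = 3.93 A

Final answer: 3.93 A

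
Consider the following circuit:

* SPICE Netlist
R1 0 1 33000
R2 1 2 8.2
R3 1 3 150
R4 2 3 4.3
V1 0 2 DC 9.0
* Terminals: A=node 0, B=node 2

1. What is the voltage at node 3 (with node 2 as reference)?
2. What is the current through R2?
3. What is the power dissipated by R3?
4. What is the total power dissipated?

Nodal analysis, taking node 2 as the 0 V reference.
Source V1 fixes V_0 = 9 V.
KCL at each unknown node (sum of currents leaving = 0; resistances in Ω):
  Node 1: (V_1 - 9)/33000 + (V_1 - 0)/8.2 + (V_1 - V_3)/150 = 0
  Node 3: (V_3 - V_1)/150 + (V_3 - 0)/4.3 = 0
Collecting terms (coefficients in siemens):
  0.1286·V_1 - 0.006667·V_3 = 0.0002727
  0.2392·V_3 - 0.006667·V_1 = 0
Determinant D = (0.1286)(0.2392) - (-0.006667)(-0.006667) = 0.03073
V_1 = [(0.0002727)(0.2392) - (-0.006667)(0)]/D = 0.002123 V
V_3 = [(0.1286)(0) - (0.0002727)(-0.006667)]/D = 0.00005916 V
Part 1:
  Read off the nodal solution: V_3 = 0.00005916 V
Part 2:
  I_R2 = (V_1 - V_2)/R2 = (0.002123 - 0)/8.2 = 0.0002589 A
  Magnitude: I_R2 = 0.0002589 A
Part 3:
  I_R3 = (V_1 - V_3)/R3 = (0.002123 - 0.00005916)/150 = 0.00001376 A
  P_R3 = I_R3² × R3 = (0.00001376)² × 150 = 0.0000000284 W
Part 4:
  Power in each resistor, P = (ΔV)²/R:
    P_R1 = (9 - 0.002123)²/33000 = 0.002453 W
    P_R2 = (0.002123 - 0)²/8.2 = 0.0000005497 W
    P_R3 = (0.002123 - 0.00005916)²/150 = 0.0000000284 W
    P_R4 = (0 - 0.00005916)²/4.3 = 0.000000000814 W
  P_total = P_R1 + P_R2 + P_R3 + P_R4 = 0.002454 W

Final answers:
1. V_3 = 5.916e-05 V
2. I_R2 = 0.0002589 A
3. P_R3 = 2.84e-08 W
4. P_total = 0.002454 W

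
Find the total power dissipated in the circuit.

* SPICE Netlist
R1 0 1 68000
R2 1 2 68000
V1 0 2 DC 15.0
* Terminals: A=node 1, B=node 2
Nodal analysis, taking node 2 as the 0 V reference.
Source V1 fixes V_0 = 15 V.
KCL at each unknown node (sum of currents leaving = 0; resistances in Ω):
  Node 1: (V_1 - 15)/68000 + (V_1 - 0)/68000 = 0
Collecting terms: 0.00002941 × V_1 = 0.0002206  =>  V_1 = 7.5 V
Power in each resistor, P = (ΔV)²/R:
  P_R1 = (15 - 7.5)²/68000 = 0.0008272 W
  P_R2 = (7.5 - 0)²/68000 = 0.0008272 W
P_total = P_R1 + P_R2 = 0.001654 W

Final answer: 0.001654 W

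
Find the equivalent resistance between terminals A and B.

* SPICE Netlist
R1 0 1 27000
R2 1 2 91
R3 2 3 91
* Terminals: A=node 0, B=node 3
Reduce the network between node 0 (A) and node 3 (B) by series/parallel combination:
  Rs1 = R1 + R2 (series, joined only at node 1) = 27000 + 91 = 27090 Ω
  Rs2 = R3 + Rs1 (series, joined only at node 2) = 91 + 27090 = 27180 Ω
R_eq = 27.18 kΩ

Final answer: 27.18 kΩ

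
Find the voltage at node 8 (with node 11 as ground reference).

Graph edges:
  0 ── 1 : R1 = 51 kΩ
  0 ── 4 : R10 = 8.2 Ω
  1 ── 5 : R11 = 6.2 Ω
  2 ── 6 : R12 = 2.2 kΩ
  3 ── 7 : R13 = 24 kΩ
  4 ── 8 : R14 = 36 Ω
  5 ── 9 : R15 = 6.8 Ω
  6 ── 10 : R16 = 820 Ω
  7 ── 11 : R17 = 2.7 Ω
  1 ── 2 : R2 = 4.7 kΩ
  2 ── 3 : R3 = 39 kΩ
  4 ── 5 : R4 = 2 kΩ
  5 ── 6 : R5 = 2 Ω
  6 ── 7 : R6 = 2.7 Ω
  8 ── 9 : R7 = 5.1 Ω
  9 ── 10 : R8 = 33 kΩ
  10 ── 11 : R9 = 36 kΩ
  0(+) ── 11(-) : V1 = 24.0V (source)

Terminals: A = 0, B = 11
Nodal analysis, taking node 11 as the 0 V reference.
Source V1 fixes V_0 = 24 V.
KCL at each unknown node (sum of currents leaving = 0; resistances in Ω):
  Node 1: (V_1 - 24)/51000 + (V_1 - V_2)/4700 + (V_1 - V_5)/6.2 = 0
  Node 2: (V_2 - V_1)/4700 + (V_2 - V_3)/39000 + (V_2 - V_6)/2200 = 0
  Node 3: (V_3 - V_2)/39000 + (V_3 - V_7)/24000 = 0
  Node 4: (V_4 - V_5)/2000 + (V_4 - 24)/8.2 + (V_4 - V_8)/36 = 0
  Node 5: (V_5 - V_4)/2000 + (V_5 - V_6)/2 + (V_5 - V_1)/6.2 + (V_5 - V_9)/6.8 = 0
  Node 6: (V_6 - V_5)/2 + (V_6 - V_7)/2.7 + (V_6 - V_2)/2200 + (V_6 - V_10)/820 = 0
  Node 7: (V_7 - V_6)/2.7 + (V_7 - V_3)/24000 + (V_7 - 0)/2.7 = 0
  Node 8: (V_8 - V_9)/5.1 + (V_8 - V_4)/36 = 0
  Node 9: (V_9 - V_8)/5.1 + (V_9 - V_10)/33000 + (V_9 - V_5)/6.8 = 0
  Node 10: (V_10 - V_9)/33000 + (V_10 - 0)/36000 + (V_10 - V_6)/820 = 0
Collecting terms (coefficients in siemens):
  0.1615·V_1 - 0.0002128·V_2 - 0.1613·V_5 = 0.0004706
  0.000693·V_2 - 0.0002128·V_1 - 0.00002564·V_3 - 0.0004545·V_6 = 0
  0.00006731·V_3 - 0.00002564·V_2 - 0.00004167·V_7 = 0
  0.1502·V_4 - 0.0005·V_5 - 0.02778·V_8 = 2.927
  0.8088·V_5 - 0.1613·V_1 - 0.0005·V_4 - 0.5·V_6 - 0.1471·V_9 = 0
  0.872·V_6 - 0.0004545·V_2 - 0.5·V_5 - 0.3704·V_7 - 0.00122·V_10 = 0
  0.7408·V_7 - 0.00004167·V_3 - 0.3704·V_6 = 0
  0.2239·V_8 - 0.02778·V_4 - 0.1961·V_9 = 0
  0.3432·V_9 - 0.1471·V_5 - 0.1961·V_8 - 0.0000303·V_10 = 0
  0.001278·V_10 - 0.00122·V_6 - 0.0000303·V_9 = 0
Solving these 10 simultaneous equations (Gaussian elimination) gives:
  V_1 = 2.851 V, V_2 = 2.295 V, V_3 = 1.518 V, V_4 = 20.85 V
  V_5 = 2.849 V, V_6 = 2.079 V, V_7 = 1.04 V, V_8 = 7.32 V
  V_9 = 5.403 V, V_10 = 2.113 V
The requested potential is V_8 = 7.32 V.

Final answer: V_8 = 7.32 V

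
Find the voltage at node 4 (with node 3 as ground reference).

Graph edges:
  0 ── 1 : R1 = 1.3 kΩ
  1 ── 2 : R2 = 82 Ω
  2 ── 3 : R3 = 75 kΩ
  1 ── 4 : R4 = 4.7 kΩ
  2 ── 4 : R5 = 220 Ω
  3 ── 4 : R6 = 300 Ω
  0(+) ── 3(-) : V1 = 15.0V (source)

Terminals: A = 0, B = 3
Nodal analysis, taking node 3 as the 0 V reference.
Source V1 fixes V_0 = 15 V.
KCL at each unknown node (sum of currents leaving = 0; resistances in Ω):
  Node 1: (V_1 - 15)/1300 + (V_1 - V_2)/82 + (V_1 - V_4)/4700 = 0
  Node 2: (V_2 - V_1)/82 + (V_2 - 0)/75000 + (V_2 - V_4)/220 = 0
  Node 4: (V_4 - V_1)/4700 + (V_4 - V_2)/220 + (V_4 - 0)/300 = 0
Collecting terms (coefficients in siemens):
  0.01318·V_1 - 0.0122·V_2 - 0.0002128·V_4 = 0.01154
  0.01675·V_2 - 0.0122·V_1 - 0.004545·V_4 = 0
  0.008092·V_4 - 0.0002128·V_1 - 0.004545·V_2 = 0
Solving these 3 simultaneous equations (Gaussian elimination) gives:
  V_1 = 4.63 V, V_2 = 4.015 V, V_4 = 2.377 V
The requested potential is V_4 = 2.377 V.

Final answer: V_4 = 2.377 V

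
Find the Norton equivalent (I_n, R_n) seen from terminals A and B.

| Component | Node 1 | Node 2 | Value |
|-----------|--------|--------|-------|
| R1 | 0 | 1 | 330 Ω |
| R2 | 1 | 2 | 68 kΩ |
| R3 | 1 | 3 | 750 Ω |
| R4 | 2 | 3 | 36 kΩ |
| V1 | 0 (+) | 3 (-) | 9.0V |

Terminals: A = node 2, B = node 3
Find the Thévenin equivalent first; then I_n = V_th/R_th and R_n = R_th.
Step 1 — V_th is the open-circuit voltage V_A - V_B (nothing connected across the terminals).
Nodal analysis, taking node 3 as the 0 V reference.
Source V1 fixes V_0 = 9 V.
KCL at each unknown node (sum of currents leaving = 0; resistances in Ω):
  Node 1: (V_1 - 9)/330 + (V_1 - V_2)/68000 + (V_1 - 0)/750 = 0
  Node 2: (V_2 - V_1)/68000 + (V_2 - 0)/36000 = 0
Collecting terms (coefficients in siemens):
  0.004378·V_1 - 0.00001471·V_2 = 0.02727
  0.00004248·V_2 - 0.00001471·V_1 = 0
Determinant D = (0.004378)(0.00004248) - (-0.00001471)(-0.00001471) = 0.0000001858
V_1 = [(0.02727)(0.00004248) - (-0.00001471)(0)]/D = 6.236 V
V_2 = [(0.004378)(0) - (0.02727)(-0.00001471)]/D = 2.159 V
V_th = V_2 - V_3 = 2.159 - 0 = 2.159 V
Step 2 — R_th: zero the source — replace V1 by a short circuit (node 3 merges into node 0) — and find the resistance seen between A (node 2) and B (node 0).
Reduce the network between node 2 (A) and node 0 (B) by series/parallel combination:
  Rp1 = R1 ‖ R3 (parallel, both between nodes 0 and 1) = 1/(1/330 + 1/750) = 229.2 Ω
  Rs1 = R2 + Rp1 (series, joined only at node 1) = 68000 + 229.2 = 68230 Ω
  Rp2 = R4 ‖ Rs1 (parallel, both between nodes 0 and 2) = 1/(1/36000 + 1/68230) = 23570 Ω
R_th = 23.57 kΩ
I_n = V_th/R_th = 2.159/23570 = 0.0000916 A, and R_n = R_th = 23.57 kΩ

Final answer: I_n = 9.16e-05 A, R_n = 23.57 kΩ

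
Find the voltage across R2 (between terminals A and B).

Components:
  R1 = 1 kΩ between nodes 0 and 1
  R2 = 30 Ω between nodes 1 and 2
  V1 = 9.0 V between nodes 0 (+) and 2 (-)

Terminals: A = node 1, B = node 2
R1 and R2 are in series across V1 (node 0 → node 1 → node 2), and the output A–B is taken across R2, so this is a voltage divider.
Series current: I = V1/(R1 + R2) = 9/(1000 + 30) = 9/1030 = 0.008738 A
V_R2 = I × R2 = V1 × R2/(R1 + R2) = 9 × 30/1030 = 0.2621 V

Final answer: 0.2621 V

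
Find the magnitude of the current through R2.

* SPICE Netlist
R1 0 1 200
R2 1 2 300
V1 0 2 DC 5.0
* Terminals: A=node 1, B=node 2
Nodal analysis, taking node 2 as the 0 V reference.
Source V1 fixes V_0 = 5 V.
KCL at each unknown node (sum of currents leaving = 0; resistances in Ω):
  Node 1: (V_1 - 5)/200 + (V_1 - 0)/300 = 0
Collecting terms: 0.008333 × V_1 = 0.025  =>  V_1 = 3 V
I_R2 = (V_1 - V_2)/R2 = (3 - 0)/300 = 0.01 A
|I_R2| = 0.01 A

Final answer: |I_R2| = 0.01 A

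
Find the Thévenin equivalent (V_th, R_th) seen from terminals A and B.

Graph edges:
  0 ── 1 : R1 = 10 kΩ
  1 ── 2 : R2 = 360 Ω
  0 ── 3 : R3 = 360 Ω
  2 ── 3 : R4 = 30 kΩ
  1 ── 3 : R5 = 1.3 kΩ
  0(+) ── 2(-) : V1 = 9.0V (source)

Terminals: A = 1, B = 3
Step 1 — V_th is the open-circuit voltage V_A - V_B (nothing connected across the terminals).
Nodal analysis, taking node 2 as the 0 V reference.
Source V1 fixes V_0 = 9 V.
KCL at each unknown node (sum of currents leaving = 0; resistances in Ω):
  Node 1: (V_1 - 9)/10000 + (V_1 - 0)/360 + (V_1 - V_3)/1300 = 0
  Node 3: (V_3 - 9)/360 + (V_3 - 0)/30000 + (V_3 - V_1)/1300 = 0
Collecting terms (coefficients in siemens):
  0.003647·V_1 - 0.0007692·V_3 = 0.0009
  0.00358·V_3 - 0.0007692·V_1 = 0.025
Determinant D = (0.003647)(0.00358) - (-0.0007692)(-0.0007692) = 0.00001247
V_1 = [(0.0009)(0.00358) - (-0.0007692)(0.025)]/D = 1.801 V
V_3 = [(0.003647)(0.025) - (0.0009)(-0.0007692)]/D = 7.37 V
V_th = V_1 - V_3 = 1.801 - 7.37 = -5.568 V
Step 2 — R_th: zero the source — replace V1 by a short circuit (node 2 merges into node 0) — and find the resistance seen between A (node 1) and B (node 3).
Reduce the network between node 1 (A) and node 3 (B) by series/parallel combination:
  Rp1 = R1 ‖ R2 (parallel, both between nodes 0 and 1) = 1/(1/10000 + 1/360) = 347.5 Ω
  Rp2 = R3 ‖ R4 (parallel, both between nodes 0 and 3) = 1/(1/360 + 1/30000) = 355.7 Ω
  Rs1 = Rp1 + Rp2 (series, joined only at node 0) = 347.5 + 355.7 = 703.2 Ω
  Rp3 = R5 ‖ Rs1 (parallel, both between nodes 1 and 3) = 1/(1/1300 + 1/703.2) = 456.4 Ω
R_th = 456.4 Ω

Final answer: V_th = -5.568 V, R_th = 456.4 Ω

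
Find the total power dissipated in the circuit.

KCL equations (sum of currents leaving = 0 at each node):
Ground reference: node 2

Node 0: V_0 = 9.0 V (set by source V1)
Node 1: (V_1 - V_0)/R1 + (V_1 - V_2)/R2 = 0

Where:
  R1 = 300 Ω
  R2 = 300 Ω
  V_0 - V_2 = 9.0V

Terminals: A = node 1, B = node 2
Nodal analysis, taking node 2 as the 0 V reference.
Source V1 fixes V_0 = 9 V.
KCL at each unknown node (sum of currents leaving = 0; resistances in Ω):
  Node 1: (V_1 - 9)/300 + (V_1 - 0)/300 = 0
Collecting terms: 0.006667 × V_1 = 0.03  =>  V_1 = 4.5 V
Power in each resistor, P = (ΔV)²/R:
  P_R1 = (9 - 4.5)²/300 = 0.0675 W
  P_R2 = (4.5 - 0)²/300 = 0.0675 W
P_total = P_R1 + P_R2 = 0.135 W

Final answer: 0.135 W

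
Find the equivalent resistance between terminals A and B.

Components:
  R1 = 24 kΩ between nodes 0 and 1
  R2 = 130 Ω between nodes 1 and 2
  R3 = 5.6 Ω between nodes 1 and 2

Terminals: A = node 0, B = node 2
Reduce the network between node 0 (A) and node 2 (B) by series/parallel combination:
  Rp1 = R2 ‖ R3 (parallel, both between nodes 1 and 2) = 1/(1/130 + 1/5.6) = 5.369 Ω
  Rs1 = R1 + Rp1 (series, joined only at node 1) = 24000 + 5.369 = 24010 Ω
R_eq = 24.01 kΩ

Final answer: 24.01 kΩ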